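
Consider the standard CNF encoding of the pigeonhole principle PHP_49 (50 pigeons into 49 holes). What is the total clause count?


The PHP encoding has two parts:
1) At-least-one-hole clauses: 50 (one per pigeon, each with 49 literals).
2) At-most-one-pigeon-per-hole clauses: 49 holes * C(50,2) = 49 * 1225 = 60025.
Total clauses = 50 + 60025 = 60075.

60075


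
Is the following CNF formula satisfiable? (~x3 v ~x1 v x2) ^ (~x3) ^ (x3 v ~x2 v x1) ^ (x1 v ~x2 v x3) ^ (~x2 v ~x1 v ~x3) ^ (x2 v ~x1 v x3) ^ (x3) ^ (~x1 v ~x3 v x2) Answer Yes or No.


Check all 8 possible truth assignments.
Number of satisfying assignments found: 0.
The formula is unsatisfiable.

No


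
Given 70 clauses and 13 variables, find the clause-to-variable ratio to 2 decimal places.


Clause-to-variable ratio = clauses / variables.
70 / 13 = 5.38.

5.38


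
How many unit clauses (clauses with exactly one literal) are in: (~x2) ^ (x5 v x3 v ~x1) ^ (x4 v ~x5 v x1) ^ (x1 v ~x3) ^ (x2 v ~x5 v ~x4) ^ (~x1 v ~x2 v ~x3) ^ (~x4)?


A unit clause contains exactly one literal.
Unit clauses found: (~x2), (~x4).
Count = 2.

2


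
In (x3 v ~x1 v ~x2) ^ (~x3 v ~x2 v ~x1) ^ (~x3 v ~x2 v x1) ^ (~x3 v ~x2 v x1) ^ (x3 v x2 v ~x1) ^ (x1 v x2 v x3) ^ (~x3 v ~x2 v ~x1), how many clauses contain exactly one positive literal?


A definite clause has exactly one positive literal.
Clause 1: 1 positive -> definite
Clause 2: 0 positive -> not definite
Clause 3: 1 positive -> definite
Clause 4: 1 positive -> definite
Clause 5: 2 positive -> not definite
Clause 6: 3 positive -> not definite
Clause 7: 0 positive -> not definite
Definite clause count = 3.

3


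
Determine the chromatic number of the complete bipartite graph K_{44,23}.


K_{44,23} is bipartite by definition: the two parts are independent sets, with every edge crossing between them.
Color all vertices in one part with color 1 and all vertices in the other part with color 2.
Since the graph has at least one edge, one color does not suffice.
Chromatic number = 2.

2


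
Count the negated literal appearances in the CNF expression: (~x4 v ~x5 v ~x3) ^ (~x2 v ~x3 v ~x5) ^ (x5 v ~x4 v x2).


Scan each clause for negated literals.
Clause 1: 3 negative; Clause 2: 3 negative; Clause 3: 1 negative.
Total negative literal occurrences = 7.

7


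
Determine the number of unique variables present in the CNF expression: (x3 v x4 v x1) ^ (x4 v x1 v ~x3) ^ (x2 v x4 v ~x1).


Identify each distinct variable in the formula.
Variables found: x1, x2, x3, x4.
Total distinct variables = 4.

4


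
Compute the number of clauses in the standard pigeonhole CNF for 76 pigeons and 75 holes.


The PHP encoding has two parts:
1) At-least-one-hole clauses: 76 (one per pigeon, each with 75 literals).
2) At-most-one-pigeon-per-hole clauses: 75 holes * C(76,2) = 75 * 2850 = 213750.
Total clauses = 76 + 213750 = 213826.

213826


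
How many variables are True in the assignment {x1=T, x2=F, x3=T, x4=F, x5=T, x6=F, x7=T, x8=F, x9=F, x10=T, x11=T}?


The weight is the number of variables assigned True.
True variables: x1, x3, x5, x7, x10, x11.
Weight = 6.

6


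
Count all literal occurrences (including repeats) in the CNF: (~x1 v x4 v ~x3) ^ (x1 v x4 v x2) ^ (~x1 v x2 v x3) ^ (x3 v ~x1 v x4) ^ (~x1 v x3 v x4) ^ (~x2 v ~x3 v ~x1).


Clause lengths: 3, 3, 3, 3, 3, 3.
Sum = 3 + 3 + 3 + 3 + 3 + 3 = 18.

18


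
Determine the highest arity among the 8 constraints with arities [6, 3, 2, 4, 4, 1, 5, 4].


The arities are: 6, 3, 2, 4, 4, 1, 5, 4.
Scan for the maximum value.
Maximum arity = 6.

6


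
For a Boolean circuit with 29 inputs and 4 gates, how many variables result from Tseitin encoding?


The Tseitin transformation introduces one auxiliary variable per gate.
Total variables = inputs + gates = 29 + 4 = 33.

33


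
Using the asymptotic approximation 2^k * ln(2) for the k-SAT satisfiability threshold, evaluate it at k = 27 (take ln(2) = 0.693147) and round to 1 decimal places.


Using the asymptotic formula: threshold ~ 2^k * ln(2).
2^27 = 134217728.
134217728 * 0.693147 = 93032615.5.

93032615.5


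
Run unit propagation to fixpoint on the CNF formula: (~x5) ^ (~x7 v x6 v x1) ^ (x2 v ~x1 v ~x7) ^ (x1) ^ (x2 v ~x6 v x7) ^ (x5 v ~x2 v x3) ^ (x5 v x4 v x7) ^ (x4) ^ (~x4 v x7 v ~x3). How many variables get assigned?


Unit propagation repeatedly assigns the literal in any unit clause, then simplifies.
Assignments in order: x5 = F, x1 = T, x4 = T.
No further unit clauses remain.
Total variables assigned = 3.

3


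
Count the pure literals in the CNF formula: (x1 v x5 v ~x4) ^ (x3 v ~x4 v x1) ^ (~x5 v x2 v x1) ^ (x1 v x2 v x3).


A pure literal appears in only one polarity across all clauses.
Pure literals: x1 (positive only), x2 (positive only), x3 (positive only), x4 (negative only).
Count = 4.

4


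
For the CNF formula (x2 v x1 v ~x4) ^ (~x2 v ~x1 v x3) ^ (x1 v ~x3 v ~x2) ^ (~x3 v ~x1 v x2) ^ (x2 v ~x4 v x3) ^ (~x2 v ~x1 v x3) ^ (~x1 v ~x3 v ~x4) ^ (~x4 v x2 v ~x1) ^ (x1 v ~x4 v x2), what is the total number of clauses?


Each group enclosed in parentheses joined by ^ is one clause.
Counting the conjuncts: 9 clauses.

9


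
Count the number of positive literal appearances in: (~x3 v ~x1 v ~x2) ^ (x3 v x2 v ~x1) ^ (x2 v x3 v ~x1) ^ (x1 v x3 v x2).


Scan each clause for unnegated literals.
Clause 1: 0 positive; Clause 2: 2 positive; Clause 3: 2 positive; Clause 4: 3 positive.
Total positive literal occurrences = 7.

7


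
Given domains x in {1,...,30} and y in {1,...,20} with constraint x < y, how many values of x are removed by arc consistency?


For the constraint x < y, x needs a supporting value in y's domain.
x can be at most 19 (one less than y's maximum).
Valid x values from domain: 19 out of 30.
Pruned = 30 - 19 = 11.

11


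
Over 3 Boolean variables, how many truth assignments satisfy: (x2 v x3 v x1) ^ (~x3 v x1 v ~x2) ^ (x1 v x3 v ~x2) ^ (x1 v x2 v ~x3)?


Enumerate all 8 truth assignments over 3 variables.
Test each against every clause.
Satisfying assignments found: 4.

4


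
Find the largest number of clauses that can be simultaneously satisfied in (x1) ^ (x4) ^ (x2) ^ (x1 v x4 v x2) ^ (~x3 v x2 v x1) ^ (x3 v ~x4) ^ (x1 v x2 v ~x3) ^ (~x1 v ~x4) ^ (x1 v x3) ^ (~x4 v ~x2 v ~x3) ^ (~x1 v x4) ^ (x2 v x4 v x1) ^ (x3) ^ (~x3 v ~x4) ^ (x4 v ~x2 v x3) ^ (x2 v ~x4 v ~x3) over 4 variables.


Enumerate all 16 truth assignments.
For each, count how many of the 16 clauses are satisfied.
The formula is not fully satisfiable, so the maximum is below 16.
Maximum simultaneously satisfiable clauses = 14.

14


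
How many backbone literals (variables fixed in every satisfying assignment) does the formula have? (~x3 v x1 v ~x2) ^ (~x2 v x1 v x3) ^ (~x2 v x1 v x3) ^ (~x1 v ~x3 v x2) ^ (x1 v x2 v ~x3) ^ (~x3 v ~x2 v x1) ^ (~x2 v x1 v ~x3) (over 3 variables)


Find all satisfying assignments: 4 model(s).
Check which variables have the same value in every model.
No variable is fixed across all models.
Backbone size = 0.

0


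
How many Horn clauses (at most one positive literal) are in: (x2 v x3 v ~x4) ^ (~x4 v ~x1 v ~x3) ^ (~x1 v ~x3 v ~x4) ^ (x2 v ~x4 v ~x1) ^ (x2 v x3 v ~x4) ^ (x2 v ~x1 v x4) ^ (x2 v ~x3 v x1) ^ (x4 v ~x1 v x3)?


A Horn clause has at most one positive literal.
Clause 1: 2 positive lit(s) -> not Horn
Clause 2: 0 positive lit(s) -> Horn
Clause 3: 0 positive lit(s) -> Horn
Clause 4: 1 positive lit(s) -> Horn
Clause 5: 2 positive lit(s) -> not Horn
Clause 6: 2 positive lit(s) -> not Horn
Clause 7: 2 positive lit(s) -> not Horn
Clause 8: 2 positive lit(s) -> not Horn
Total Horn clauses = 3.

3


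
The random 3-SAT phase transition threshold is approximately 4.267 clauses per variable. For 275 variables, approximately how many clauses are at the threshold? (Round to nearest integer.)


The 3-SAT phase transition occurs at approximately 4.267 clauses per variable.
m = 4.267 * 275 = 1173.425.
Rounded to nearest integer: 1173.

1173


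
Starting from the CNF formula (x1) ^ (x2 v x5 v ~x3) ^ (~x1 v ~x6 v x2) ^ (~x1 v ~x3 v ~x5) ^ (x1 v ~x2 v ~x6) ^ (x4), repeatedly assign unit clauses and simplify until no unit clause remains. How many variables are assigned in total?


Unit propagation repeatedly assigns the literal in any unit clause, then simplifies.
Assignments in order: x1 = T, x4 = T.
No further unit clauses remain.
Total variables assigned = 2.

2


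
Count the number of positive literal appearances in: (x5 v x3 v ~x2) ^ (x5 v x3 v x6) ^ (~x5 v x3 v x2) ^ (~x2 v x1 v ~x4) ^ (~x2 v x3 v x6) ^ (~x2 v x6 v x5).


Scan each clause for unnegated literals.
Clause 1: 2 positive; Clause 2: 3 positive; Clause 3: 2 positive; Clause 4: 1 positive; Clause 5: 2 positive; Clause 6: 2 positive.
Total positive literal occurrences = 12.

12


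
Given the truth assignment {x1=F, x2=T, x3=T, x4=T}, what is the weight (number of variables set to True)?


The weight is the number of variables assigned True.
True variables: x2, x3, x4.
Weight = 3.

3


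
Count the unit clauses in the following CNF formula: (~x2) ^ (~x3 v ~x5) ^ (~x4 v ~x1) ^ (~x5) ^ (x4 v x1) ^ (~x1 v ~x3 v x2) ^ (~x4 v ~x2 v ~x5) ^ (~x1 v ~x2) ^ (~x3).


A unit clause contains exactly one literal.
Unit clauses found: (~x2), (~x5), (~x3).
Count = 3.

3


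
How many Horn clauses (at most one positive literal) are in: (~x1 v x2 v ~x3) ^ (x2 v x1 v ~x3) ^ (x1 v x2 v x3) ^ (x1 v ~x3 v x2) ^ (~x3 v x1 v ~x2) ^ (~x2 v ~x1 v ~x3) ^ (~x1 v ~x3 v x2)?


A Horn clause has at most one positive literal.
Clause 1: 1 positive lit(s) -> Horn
Clause 2: 2 positive lit(s) -> not Horn
Clause 3: 3 positive lit(s) -> not Horn
Clause 4: 2 positive lit(s) -> not Horn
Clause 5: 1 positive lit(s) -> Horn
Clause 6: 0 positive lit(s) -> Horn
Clause 7: 1 positive lit(s) -> Horn
Total Horn clauses = 4.

4


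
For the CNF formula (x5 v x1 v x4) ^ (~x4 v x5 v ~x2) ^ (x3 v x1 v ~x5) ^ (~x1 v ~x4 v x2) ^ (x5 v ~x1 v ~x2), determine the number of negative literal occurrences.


Scan each clause for negated literals.
Clause 1: 0 negative; Clause 2: 2 negative; Clause 3: 1 negative; Clause 4: 2 negative; Clause 5: 2 negative.
Total negative literal occurrences = 7.

7


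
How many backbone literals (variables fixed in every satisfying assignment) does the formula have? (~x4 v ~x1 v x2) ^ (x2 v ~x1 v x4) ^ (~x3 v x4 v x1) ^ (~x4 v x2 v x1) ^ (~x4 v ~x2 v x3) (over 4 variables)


Find all satisfying assignments: 6 model(s).
Check which variables have the same value in every model.
No variable is fixed across all models.
Backbone size = 0.

0


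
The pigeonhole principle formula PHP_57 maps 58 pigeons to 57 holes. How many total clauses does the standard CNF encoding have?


The PHP encoding has two parts:
1) At-least-one-hole clauses: 58 (one per pigeon, each with 57 literals).
2) At-most-one-pigeon-per-hole clauses: 57 holes * C(58,2) = 57 * 1653 = 94221.
Total clauses = 58 + 94221 = 94279.

94279


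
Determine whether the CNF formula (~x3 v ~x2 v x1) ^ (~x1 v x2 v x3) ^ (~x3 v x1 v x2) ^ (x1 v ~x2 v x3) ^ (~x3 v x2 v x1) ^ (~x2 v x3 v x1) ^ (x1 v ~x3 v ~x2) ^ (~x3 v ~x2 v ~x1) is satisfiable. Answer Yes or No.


Check all 8 possible truth assignments.
Number of satisfying assignments found: 3.
The formula is satisfiable.

Yes


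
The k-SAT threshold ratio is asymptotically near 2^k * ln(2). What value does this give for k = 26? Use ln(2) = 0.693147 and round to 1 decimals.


Using the asymptotic formula: threshold ~ 2^k * ln(2).
2^26 = 67108864.
67108864 * 0.693147 = 46516307.8.

46516307.8


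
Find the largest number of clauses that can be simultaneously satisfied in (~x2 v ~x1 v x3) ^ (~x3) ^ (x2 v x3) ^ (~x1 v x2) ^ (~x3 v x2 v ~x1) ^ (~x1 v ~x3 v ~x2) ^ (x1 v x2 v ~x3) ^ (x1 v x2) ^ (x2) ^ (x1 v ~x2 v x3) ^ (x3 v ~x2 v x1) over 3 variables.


Enumerate all 8 truth assignments.
For each, count how many of the 11 clauses are satisfied.
The formula is not fully satisfiable, so the maximum is below 11.
Maximum simultaneously satisfiable clauses = 10.

10


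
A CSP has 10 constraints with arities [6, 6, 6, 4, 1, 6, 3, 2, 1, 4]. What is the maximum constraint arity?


The arities are: 6, 6, 6, 4, 1, 6, 3, 2, 1, 4.
Scan for the maximum value.
Maximum arity = 6.

6


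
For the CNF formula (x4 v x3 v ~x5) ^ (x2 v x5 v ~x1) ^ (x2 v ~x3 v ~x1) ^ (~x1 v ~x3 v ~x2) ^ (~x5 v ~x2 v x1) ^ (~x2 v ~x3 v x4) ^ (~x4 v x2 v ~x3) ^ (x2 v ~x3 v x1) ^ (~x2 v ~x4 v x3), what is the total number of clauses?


Each group enclosed in parentheses joined by ^ is one clause.
Counting the conjuncts: 9 clauses.

9


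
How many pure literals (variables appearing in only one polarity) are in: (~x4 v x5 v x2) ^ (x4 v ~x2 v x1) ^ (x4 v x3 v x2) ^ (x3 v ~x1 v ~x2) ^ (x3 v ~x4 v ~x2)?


A pure literal appears in only one polarity across all clauses.
Pure literals: x3 (positive only), x5 (positive only).
Count = 2.

2


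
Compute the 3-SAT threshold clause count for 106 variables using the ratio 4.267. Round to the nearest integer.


The 3-SAT phase transition occurs at approximately 4.267 clauses per variable.
m = 4.267 * 106 = 452.302.
Rounded to nearest integer: 452.

452


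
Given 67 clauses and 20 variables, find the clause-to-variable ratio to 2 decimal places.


Clause-to-variable ratio = clauses / variables.
67 / 20 = 3.35.

3.35


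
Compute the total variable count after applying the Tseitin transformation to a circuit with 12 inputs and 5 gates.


The Tseitin transformation introduces one auxiliary variable per gate.
Total variables = inputs + gates = 12 + 5 = 17.

17


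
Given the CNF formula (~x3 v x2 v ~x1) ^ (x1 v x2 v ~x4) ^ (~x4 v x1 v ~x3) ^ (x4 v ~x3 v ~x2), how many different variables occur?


Identify each distinct variable in the formula.
Variables found: x1, x2, x3, x4.
Total distinct variables = 4.

4


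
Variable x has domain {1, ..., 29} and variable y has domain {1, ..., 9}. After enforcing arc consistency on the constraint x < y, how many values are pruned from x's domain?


For the constraint x < y, x needs a supporting value in y's domain.
x can be at most 8 (one less than y's maximum).
Valid x values from domain: 8 out of 29.
Pruned = 29 - 8 = 21.

21


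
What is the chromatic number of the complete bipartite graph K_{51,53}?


K_{51,53} is bipartite by definition: the two parts are independent sets, with every edge crossing between them.
Color all vertices in one part with color 1 and all vertices in the other part with color 2.
Since the graph has at least one edge, one color does not suffice.
Chromatic number = 2.

2


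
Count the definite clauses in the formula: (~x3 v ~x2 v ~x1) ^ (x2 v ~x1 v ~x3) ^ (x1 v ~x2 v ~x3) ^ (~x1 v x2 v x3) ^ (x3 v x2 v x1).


A definite clause has exactly one positive literal.
Clause 1: 0 positive -> not definite
Clause 2: 1 positive -> definite
Clause 3: 1 positive -> definite
Clause 4: 2 positive -> not definite
Clause 5: 3 positive -> not definite
Definite clause count = 2.

2


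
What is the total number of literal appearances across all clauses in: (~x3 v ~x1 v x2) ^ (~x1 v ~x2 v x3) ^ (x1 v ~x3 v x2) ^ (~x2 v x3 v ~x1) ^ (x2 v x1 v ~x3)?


Clause lengths: 3, 3, 3, 3, 3.
Sum = 3 + 3 + 3 + 3 + 3 = 15.

15


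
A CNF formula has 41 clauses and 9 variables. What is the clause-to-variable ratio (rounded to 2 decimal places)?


Clause-to-variable ratio = clauses / variables.
41 / 9 = 4.56.

4.56


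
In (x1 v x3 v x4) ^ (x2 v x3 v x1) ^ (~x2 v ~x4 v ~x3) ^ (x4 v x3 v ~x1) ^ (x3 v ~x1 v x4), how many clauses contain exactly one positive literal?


A definite clause has exactly one positive literal.
Clause 1: 3 positive -> not definite
Clause 2: 3 positive -> not definite
Clause 3: 0 positive -> not definite
Clause 4: 2 positive -> not definite
Clause 5: 2 positive -> not definite
Definite clause count = 0.

0


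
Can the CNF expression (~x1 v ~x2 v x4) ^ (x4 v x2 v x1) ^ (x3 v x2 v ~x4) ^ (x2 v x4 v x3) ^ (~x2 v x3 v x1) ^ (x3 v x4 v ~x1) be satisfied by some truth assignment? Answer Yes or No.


Check all 16 possible truth assignments.
Number of satisfying assignments found: 7.
The formula is satisfiable.

Yes


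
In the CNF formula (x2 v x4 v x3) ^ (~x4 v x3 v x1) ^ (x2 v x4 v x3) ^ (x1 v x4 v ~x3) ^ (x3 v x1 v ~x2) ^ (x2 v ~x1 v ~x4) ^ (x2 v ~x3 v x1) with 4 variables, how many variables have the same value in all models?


Find all satisfying assignments: 6 model(s).
Check which variables have the same value in every model.
No variable is fixed across all models.
Backbone size = 0.

0


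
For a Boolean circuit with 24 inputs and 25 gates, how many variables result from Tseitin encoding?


The Tseitin transformation introduces one auxiliary variable per gate.
Total variables = inputs + gates = 24 + 25 = 49.

49


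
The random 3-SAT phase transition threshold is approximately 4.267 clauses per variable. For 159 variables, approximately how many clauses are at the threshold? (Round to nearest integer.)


The 3-SAT phase transition occurs at approximately 4.267 clauses per variable.
m = 4.267 * 159 = 678.453.
Rounded to nearest integer: 678.

678


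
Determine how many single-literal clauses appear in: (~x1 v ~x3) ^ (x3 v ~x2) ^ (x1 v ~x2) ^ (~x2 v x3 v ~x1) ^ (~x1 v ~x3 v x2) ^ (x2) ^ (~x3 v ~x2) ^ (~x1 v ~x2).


A unit clause contains exactly one literal.
Unit clauses found: (x2).
Count = 1.

1


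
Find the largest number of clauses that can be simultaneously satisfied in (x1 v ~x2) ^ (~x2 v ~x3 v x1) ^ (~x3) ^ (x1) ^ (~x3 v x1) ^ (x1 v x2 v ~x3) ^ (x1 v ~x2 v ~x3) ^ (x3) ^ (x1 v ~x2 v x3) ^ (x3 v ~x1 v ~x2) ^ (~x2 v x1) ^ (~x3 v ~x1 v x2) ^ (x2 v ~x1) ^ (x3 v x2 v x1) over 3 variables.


Enumerate all 8 truth assignments.
For each, count how many of the 14 clauses are satisfied.
The formula is not fully satisfiable, so the maximum is below 14.
Maximum simultaneously satisfiable clauses = 13.

13


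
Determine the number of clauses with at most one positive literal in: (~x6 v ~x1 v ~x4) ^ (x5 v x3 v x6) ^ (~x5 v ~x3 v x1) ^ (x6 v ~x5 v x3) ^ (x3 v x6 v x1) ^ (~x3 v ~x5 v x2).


A Horn clause has at most one positive literal.
Clause 1: 0 positive lit(s) -> Horn
Clause 2: 3 positive lit(s) -> not Horn
Clause 3: 1 positive lit(s) -> Horn
Clause 4: 2 positive lit(s) -> not Horn
Clause 5: 3 positive lit(s) -> not Horn
Clause 6: 1 positive lit(s) -> Horn
Total Horn clauses = 3.

3


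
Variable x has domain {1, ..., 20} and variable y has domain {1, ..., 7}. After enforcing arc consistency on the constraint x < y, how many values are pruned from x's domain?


For the constraint x < y, x needs a supporting value in y's domain.
x can be at most 6 (one less than y's maximum).
Valid x values from domain: 6 out of 20.
Pruned = 20 - 6 = 14.

14


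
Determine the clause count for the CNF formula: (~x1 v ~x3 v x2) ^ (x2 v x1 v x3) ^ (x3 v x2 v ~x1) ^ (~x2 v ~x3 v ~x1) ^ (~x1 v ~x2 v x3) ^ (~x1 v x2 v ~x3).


Each group enclosed in parentheses joined by ^ is one clause.
Counting the conjuncts: 6 clauses.

6


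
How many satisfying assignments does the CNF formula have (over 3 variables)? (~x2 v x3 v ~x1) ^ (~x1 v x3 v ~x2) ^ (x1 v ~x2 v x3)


Enumerate all 8 truth assignments over 3 variables.
Test each against every clause.
Satisfying assignments found: 6.

6


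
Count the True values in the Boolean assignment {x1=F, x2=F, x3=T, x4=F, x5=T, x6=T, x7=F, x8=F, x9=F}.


The weight is the number of variables assigned True.
True variables: x3, x5, x6.
Weight = 3.

3


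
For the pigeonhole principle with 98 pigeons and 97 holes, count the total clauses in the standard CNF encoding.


The PHP encoding has two parts:
1) At-least-one-hole clauses: 98 (one per pigeon, each with 97 literals).
2) At-most-one-pigeon-per-hole clauses: 97 holes * C(98,2) = 97 * 4753 = 461041.
Total clauses = 98 + 461041 = 461139.

461139


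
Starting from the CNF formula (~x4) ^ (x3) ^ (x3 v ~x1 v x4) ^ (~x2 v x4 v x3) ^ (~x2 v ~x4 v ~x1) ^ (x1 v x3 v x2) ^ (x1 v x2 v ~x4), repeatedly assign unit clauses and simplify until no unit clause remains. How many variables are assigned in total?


Unit propagation repeatedly assigns the literal in any unit clause, then simplifies.
Assignments in order: x4 = F, x3 = T.
No further unit clauses remain.
Total variables assigned = 2.

2


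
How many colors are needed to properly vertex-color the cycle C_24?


A cycle on an even number of vertices is bipartite: alternate two colors around the cycle.
Since 24 is even, two colors suffice, and at least two are needed because the graph has edges.
Chromatic number = 2.

2


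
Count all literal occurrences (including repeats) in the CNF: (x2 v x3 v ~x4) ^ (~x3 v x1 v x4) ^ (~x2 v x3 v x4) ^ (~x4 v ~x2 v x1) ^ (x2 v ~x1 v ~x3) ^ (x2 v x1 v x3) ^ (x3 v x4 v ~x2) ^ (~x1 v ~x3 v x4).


Clause lengths: 3, 3, 3, 3, 3, 3, 3, 3.
Sum = 3 + 3 + 3 + 3 + 3 + 3 + 3 + 3 = 24.

24


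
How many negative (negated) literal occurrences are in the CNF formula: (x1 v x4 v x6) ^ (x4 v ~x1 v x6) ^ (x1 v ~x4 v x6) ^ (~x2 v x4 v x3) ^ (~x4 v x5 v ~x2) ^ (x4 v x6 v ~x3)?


Scan each clause for negated literals.
Clause 1: 0 negative; Clause 2: 1 negative; Clause 3: 1 negative; Clause 4: 1 negative; Clause 5: 2 negative; Clause 6: 1 negative.
Total negative literal occurrences = 6.

6


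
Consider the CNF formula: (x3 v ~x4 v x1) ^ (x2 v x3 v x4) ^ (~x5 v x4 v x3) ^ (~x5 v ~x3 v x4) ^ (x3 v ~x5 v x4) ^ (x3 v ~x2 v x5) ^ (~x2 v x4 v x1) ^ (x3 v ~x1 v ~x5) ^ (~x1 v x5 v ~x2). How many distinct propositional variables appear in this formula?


Identify each distinct variable in the formula.
Variables found: x1, x2, x3, x4, x5.
Total distinct variables = 5.

5


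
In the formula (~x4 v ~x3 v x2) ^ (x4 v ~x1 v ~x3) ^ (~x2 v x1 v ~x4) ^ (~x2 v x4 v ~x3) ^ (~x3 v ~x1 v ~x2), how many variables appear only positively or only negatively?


A pure literal appears in only one polarity across all clauses.
Pure literals: x3 (negative only).
Count = 1.

1


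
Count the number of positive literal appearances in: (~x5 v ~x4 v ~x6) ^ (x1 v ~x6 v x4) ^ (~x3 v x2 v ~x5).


Scan each clause for unnegated literals.
Clause 1: 0 positive; Clause 2: 2 positive; Clause 3: 1 positive.
Total positive literal occurrences = 3.

3


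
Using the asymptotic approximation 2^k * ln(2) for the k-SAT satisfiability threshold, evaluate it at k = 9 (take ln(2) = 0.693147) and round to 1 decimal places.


Using the asymptotic formula: threshold ~ 2^k * ln(2).
2^9 = 512.
512 * 0.693147 = 354.9.

354.9


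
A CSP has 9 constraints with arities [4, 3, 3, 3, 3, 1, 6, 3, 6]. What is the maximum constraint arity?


The arities are: 4, 3, 3, 3, 3, 1, 6, 3, 6.
Scan for the maximum value.
Maximum arity = 6.

6


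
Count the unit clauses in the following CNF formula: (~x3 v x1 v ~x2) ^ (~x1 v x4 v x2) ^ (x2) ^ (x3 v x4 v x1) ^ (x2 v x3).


A unit clause contains exactly one literal.
Unit clauses found: (x2).
Count = 1.

1


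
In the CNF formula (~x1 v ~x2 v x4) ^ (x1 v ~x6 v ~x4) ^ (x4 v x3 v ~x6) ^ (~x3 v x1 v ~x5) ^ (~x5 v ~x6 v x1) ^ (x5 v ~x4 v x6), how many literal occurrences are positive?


Scan each clause for unnegated literals.
Clause 1: 1 positive; Clause 2: 1 positive; Clause 3: 2 positive; Clause 4: 1 positive; Clause 5: 1 positive; Clause 6: 2 positive.
Total positive literal occurrences = 8.

8


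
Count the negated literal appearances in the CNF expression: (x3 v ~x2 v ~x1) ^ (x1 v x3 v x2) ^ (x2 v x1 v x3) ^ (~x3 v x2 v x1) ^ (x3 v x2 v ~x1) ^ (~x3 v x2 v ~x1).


Scan each clause for negated literals.
Clause 1: 2 negative; Clause 2: 0 negative; Clause 3: 0 negative; Clause 4: 1 negative; Clause 5: 1 negative; Clause 6: 2 negative.
Total negative literal occurrences = 6.

6


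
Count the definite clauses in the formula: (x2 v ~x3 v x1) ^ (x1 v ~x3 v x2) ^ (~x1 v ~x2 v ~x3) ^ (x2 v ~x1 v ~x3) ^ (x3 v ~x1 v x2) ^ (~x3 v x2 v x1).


A definite clause has exactly one positive literal.
Clause 1: 2 positive -> not definite
Clause 2: 2 positive -> not definite
Clause 3: 0 positive -> not definite
Clause 4: 1 positive -> definite
Clause 5: 2 positive -> not definite
Clause 6: 2 positive -> not definite
Definite clause count = 1.

1


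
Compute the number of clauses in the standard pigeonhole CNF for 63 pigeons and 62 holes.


The PHP encoding has two parts:
1) At-least-one-hole clauses: 63 (one per pigeon, each with 62 literals).
2) At-most-one-pigeon-per-hole clauses: 62 holes * C(63,2) = 62 * 1953 = 121086.
Total clauses = 63 + 121086 = 121149.

121149


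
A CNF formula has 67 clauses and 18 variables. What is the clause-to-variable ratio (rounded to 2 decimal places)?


Clause-to-variable ratio = clauses / variables.
67 / 18 = 3.72.

3.72


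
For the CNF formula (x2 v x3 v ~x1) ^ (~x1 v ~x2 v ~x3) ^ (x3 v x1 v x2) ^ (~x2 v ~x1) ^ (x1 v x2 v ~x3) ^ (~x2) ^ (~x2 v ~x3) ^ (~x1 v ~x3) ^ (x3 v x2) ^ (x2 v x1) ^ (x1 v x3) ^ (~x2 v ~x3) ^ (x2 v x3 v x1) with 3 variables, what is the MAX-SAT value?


Enumerate all 8 truth assignments.
For each, count how many of the 13 clauses are satisfied.
The formula is not fully satisfiable, so the maximum is below 13.
Maximum simultaneously satisfiable clauses = 12.

12


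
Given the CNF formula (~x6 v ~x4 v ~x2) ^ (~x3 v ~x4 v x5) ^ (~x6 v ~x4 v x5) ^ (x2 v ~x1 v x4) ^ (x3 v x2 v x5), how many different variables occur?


Identify each distinct variable in the formula.
Variables found: x1, x2, x3, x4, x5, x6.
Total distinct variables = 6.

6


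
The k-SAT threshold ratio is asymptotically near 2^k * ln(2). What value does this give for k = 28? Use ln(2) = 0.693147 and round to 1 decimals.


Using the asymptotic formula: threshold ~ 2^k * ln(2).
2^28 = 268435456.
268435456 * 0.693147 = 186065231.0.

186065231.0


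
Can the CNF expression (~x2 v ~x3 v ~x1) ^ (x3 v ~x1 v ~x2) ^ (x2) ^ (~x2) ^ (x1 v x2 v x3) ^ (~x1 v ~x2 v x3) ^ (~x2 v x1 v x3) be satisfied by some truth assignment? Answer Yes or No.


Check all 8 possible truth assignments.
Number of satisfying assignments found: 0.
The formula is unsatisfiable.

No


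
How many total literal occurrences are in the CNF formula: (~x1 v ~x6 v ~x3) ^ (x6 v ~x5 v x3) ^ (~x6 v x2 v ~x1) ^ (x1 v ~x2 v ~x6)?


Clause lengths: 3, 3, 3, 3.
Sum = 3 + 3 + 3 + 3 = 12.

12


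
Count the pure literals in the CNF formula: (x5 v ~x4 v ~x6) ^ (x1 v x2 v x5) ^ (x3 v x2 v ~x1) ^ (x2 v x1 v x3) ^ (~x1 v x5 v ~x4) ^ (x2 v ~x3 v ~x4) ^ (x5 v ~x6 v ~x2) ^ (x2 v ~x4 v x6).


A pure literal appears in only one polarity across all clauses.
Pure literals: x4 (negative only), x5 (positive only).
Count = 2.

2


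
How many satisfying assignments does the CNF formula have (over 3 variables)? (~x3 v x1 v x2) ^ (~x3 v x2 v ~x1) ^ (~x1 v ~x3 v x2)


Enumerate all 8 truth assignments over 3 variables.
Test each against every clause.
Satisfying assignments found: 6.

6


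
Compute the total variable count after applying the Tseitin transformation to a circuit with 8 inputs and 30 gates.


The Tseitin transformation introduces one auxiliary variable per gate.
Total variables = inputs + gates = 8 + 30 = 38.

38


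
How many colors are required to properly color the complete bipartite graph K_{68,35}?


K_{68,35} is bipartite by definition: the two parts are independent sets, with every edge crossing between them.
Color all vertices in one part with color 1 and all vertices in the other part with color 2.
Since the graph has at least one edge, one color does not suffice.
Chromatic number = 2.

2


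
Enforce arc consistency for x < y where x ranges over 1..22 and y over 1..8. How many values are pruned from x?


For the constraint x < y, x needs a supporting value in y's domain.
x can be at most 7 (one less than y's maximum).
Valid x values from domain: 7 out of 22.
Pruned = 22 - 7 = 15.

15


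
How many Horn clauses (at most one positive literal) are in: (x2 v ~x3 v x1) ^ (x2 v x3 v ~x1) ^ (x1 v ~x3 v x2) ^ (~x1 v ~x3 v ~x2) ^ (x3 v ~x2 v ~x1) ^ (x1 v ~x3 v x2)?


A Horn clause has at most one positive literal.
Clause 1: 2 positive lit(s) -> not Horn
Clause 2: 2 positive lit(s) -> not Horn
Clause 3: 2 positive lit(s) -> not Horn
Clause 4: 0 positive lit(s) -> Horn
Clause 5: 1 positive lit(s) -> Horn
Clause 6: 2 positive lit(s) -> not Horn
Total Horn clauses = 2.

2


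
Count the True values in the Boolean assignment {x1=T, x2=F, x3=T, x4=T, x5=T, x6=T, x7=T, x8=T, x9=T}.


The weight is the number of variables assigned True.
True variables: x1, x3, x4, x5, x6, x7, x8, x9.
Weight = 8.

8


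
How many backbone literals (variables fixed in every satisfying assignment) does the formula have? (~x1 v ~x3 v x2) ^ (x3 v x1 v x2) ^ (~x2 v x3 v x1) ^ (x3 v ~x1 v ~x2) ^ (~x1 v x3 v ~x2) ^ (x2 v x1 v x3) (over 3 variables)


Find all satisfying assignments: 4 model(s).
Check which variables have the same value in every model.
No variable is fixed across all models.
Backbone size = 0.

0


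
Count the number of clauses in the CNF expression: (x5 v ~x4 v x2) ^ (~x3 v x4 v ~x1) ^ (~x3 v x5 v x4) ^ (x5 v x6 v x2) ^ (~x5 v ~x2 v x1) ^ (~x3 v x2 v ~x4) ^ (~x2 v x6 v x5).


Each group enclosed in parentheses joined by ^ is one clause.
Counting the conjuncts: 7 clauses.

7


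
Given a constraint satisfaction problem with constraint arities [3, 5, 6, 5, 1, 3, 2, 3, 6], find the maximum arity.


The arities are: 3, 5, 6, 5, 1, 3, 2, 3, 6.
Scan for the maximum value.
Maximum arity = 6.

6


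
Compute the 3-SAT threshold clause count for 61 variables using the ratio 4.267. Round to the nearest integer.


The 3-SAT phase transition occurs at approximately 4.267 clauses per variable.
m = 4.267 * 61 = 260.287.
Rounded to nearest integer: 260.

260


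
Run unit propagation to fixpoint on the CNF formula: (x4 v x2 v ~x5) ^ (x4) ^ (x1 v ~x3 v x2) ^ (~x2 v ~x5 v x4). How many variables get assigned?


Unit propagation repeatedly assigns the literal in any unit clause, then simplifies.
Assignments in order: x4 = T.
No further unit clauses remain.
Total variables assigned = 1.

1


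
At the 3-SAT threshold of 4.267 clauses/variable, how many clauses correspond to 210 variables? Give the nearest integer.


The 3-SAT phase transition occurs at approximately 4.267 clauses per variable.
m = 4.267 * 210 = 896.07.
Rounded to nearest integer: 896.

896


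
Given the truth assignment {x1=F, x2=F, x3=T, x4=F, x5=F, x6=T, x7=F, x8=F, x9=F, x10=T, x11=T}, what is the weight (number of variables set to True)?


The weight is the number of variables assigned True.
True variables: x3, x6, x10, x11.
Weight = 4.

4


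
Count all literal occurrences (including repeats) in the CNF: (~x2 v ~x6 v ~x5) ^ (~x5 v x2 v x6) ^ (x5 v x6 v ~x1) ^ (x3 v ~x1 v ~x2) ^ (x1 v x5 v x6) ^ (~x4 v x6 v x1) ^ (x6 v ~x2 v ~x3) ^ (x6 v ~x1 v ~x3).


Clause lengths: 3, 3, 3, 3, 3, 3, 3, 3.
Sum = 3 + 3 + 3 + 3 + 3 + 3 + 3 + 3 = 24.

24


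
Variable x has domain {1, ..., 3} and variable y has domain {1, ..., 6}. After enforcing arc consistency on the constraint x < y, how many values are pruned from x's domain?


For the constraint x < y, x needs a supporting value in y's domain.
x can be at most 5 (one less than y's maximum).
Valid x values from domain: 3 out of 3.
Pruned = 3 - 3 = 0.

0


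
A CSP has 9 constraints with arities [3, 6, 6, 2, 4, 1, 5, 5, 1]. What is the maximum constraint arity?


The arities are: 3, 6, 6, 2, 4, 1, 5, 5, 1.
Scan for the maximum value.
Maximum arity = 6.

6


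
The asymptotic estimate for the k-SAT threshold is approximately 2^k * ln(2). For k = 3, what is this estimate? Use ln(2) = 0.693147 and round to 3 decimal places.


Using the asymptotic formula: threshold ~ 2^k * ln(2).
2^3 = 8.
8 * 0.693147 = 5.545.

5.545


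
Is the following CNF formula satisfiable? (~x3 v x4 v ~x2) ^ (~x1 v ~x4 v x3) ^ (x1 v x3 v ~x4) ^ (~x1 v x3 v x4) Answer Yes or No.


Check all 16 possible truth assignments.
Number of satisfying assignments found: 8.
The formula is satisfiable.

Yes


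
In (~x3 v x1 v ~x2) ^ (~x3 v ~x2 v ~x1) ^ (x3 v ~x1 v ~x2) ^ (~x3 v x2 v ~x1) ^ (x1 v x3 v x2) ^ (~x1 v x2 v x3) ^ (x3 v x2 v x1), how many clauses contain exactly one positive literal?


A definite clause has exactly one positive literal.
Clause 1: 1 positive -> definite
Clause 2: 0 positive -> not definite
Clause 3: 1 positive -> definite
Clause 4: 1 positive -> definite
Clause 5: 3 positive -> not definite
Clause 6: 2 positive -> not definite
Clause 7: 3 positive -> not definite
Definite clause count = 3.

3


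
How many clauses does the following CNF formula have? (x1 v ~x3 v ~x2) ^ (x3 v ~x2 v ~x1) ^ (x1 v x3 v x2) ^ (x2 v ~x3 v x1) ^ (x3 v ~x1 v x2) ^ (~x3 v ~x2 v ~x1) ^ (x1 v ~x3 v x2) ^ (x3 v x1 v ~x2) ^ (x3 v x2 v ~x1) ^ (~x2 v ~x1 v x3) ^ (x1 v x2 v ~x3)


Each group enclosed in parentheses joined by ^ is one clause.
Counting the conjuncts: 11 clauses.

11


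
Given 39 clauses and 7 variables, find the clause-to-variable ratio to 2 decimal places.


Clause-to-variable ratio = clauses / variables.
39 / 7 = 5.57.

5.57


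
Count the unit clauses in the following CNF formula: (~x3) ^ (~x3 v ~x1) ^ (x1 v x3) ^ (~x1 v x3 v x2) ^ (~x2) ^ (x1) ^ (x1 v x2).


A unit clause contains exactly one literal.
Unit clauses found: (~x3), (~x2), (x1).
Count = 3.

3


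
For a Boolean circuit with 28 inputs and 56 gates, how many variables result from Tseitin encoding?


The Tseitin transformation introduces one auxiliary variable per gate.
Total variables = inputs + gates = 28 + 56 = 84.

84


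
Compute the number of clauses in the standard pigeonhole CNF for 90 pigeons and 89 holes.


The PHP encoding has two parts:
1) At-least-one-hole clauses: 90 (one per pigeon, each with 89 literals).
2) At-most-one-pigeon-per-hole clauses: 89 holes * C(90,2) = 89 * 4005 = 356445.
Total clauses = 90 + 356445 = 356535.

356535


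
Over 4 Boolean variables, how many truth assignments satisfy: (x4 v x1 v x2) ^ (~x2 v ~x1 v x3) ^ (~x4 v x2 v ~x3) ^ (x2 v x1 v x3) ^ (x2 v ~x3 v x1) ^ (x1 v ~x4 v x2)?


Enumerate all 16 truth assignments over 4 variables.
Test each against every clause.
Satisfying assignments found: 9.

9


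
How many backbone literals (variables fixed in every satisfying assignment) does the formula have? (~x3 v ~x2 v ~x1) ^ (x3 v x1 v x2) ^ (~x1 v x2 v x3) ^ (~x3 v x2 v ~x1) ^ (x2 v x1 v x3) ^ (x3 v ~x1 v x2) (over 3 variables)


Find all satisfying assignments: 4 model(s).
Check which variables have the same value in every model.
No variable is fixed across all models.
Backbone size = 0.

0


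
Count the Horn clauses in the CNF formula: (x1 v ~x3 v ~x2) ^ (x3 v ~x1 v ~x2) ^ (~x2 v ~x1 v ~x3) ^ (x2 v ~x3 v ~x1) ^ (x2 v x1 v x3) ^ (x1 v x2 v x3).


A Horn clause has at most one positive literal.
Clause 1: 1 positive lit(s) -> Horn
Clause 2: 1 positive lit(s) -> Horn
Clause 3: 0 positive lit(s) -> Horn
Clause 4: 1 positive lit(s) -> Horn
Clause 5: 3 positive lit(s) -> not Horn
Clause 6: 3 positive lit(s) -> not Horn
Total Horn clauses = 4.

4


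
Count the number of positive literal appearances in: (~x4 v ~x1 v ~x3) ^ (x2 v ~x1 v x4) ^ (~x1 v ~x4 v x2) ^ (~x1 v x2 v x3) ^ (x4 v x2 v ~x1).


Scan each clause for unnegated literals.
Clause 1: 0 positive; Clause 2: 2 positive; Clause 3: 1 positive; Clause 4: 2 positive; Clause 5: 2 positive.
Total positive literal occurrences = 7.

7


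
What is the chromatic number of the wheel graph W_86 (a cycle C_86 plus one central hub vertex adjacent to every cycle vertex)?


W_86 consists of the cycle C_86 together with a hub vertex adjacent to every cycle vertex.
The cycle C_86 needs 2 colors (even cycle -> 2).
The hub is adjacent to every cycle vertex, so it must receive a new color distinct from all of them.
Chromatic number = 2 + 1 = 3.

3


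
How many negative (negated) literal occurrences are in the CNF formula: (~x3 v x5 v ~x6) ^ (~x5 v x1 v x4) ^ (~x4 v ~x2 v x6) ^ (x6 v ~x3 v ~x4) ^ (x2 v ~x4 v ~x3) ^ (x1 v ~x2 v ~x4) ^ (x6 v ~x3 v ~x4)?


Scan each clause for negated literals.
Clause 1: 2 negative; Clause 2: 1 negative; Clause 3: 2 negative; Clause 4: 2 negative; Clause 5: 2 negative; Clause 6: 2 negative; Clause 7: 2 negative.
Total negative literal occurrences = 13.

13


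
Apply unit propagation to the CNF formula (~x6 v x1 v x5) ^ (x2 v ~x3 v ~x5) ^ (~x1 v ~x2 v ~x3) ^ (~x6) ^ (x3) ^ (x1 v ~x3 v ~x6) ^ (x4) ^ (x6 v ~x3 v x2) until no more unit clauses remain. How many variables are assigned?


Unit propagation repeatedly assigns the literal in any unit clause, then simplifies.
Assignments in order: x6 = F, x3 = T, x4 = T, x2 = T, x1 = F.
No further unit clauses remain.
Total variables assigned = 5.

5


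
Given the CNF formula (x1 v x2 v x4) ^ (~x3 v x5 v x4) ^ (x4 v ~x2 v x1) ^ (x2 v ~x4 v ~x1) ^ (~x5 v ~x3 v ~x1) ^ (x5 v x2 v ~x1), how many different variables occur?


Identify each distinct variable in the formula.
Variables found: x1, x2, x3, x4, x5.
Total distinct variables = 5.

5


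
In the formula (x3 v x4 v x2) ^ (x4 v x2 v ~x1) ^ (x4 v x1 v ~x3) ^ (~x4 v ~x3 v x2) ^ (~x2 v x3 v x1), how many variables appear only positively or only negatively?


A pure literal appears in only one polarity across all clauses.
No pure literals found.
Count = 0.

0


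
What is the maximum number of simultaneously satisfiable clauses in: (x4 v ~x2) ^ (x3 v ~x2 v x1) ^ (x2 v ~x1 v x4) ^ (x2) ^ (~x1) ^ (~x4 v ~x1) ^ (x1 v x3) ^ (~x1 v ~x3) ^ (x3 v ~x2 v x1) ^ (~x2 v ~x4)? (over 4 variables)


Enumerate all 16 truth assignments.
For each, count how many of the 10 clauses are satisfied.
The formula is not fully satisfiable, so the maximum is below 10.
Maximum simultaneously satisfiable clauses = 9.

9


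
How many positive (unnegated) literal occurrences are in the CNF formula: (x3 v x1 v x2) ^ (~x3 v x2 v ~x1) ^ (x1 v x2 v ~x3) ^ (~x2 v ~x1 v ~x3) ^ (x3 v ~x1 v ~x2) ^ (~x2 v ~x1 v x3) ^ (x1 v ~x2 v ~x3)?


Scan each clause for unnegated literals.
Clause 1: 3 positive; Clause 2: 1 positive; Clause 3: 2 positive; Clause 4: 0 positive; Clause 5: 1 positive; Clause 6: 1 positive; Clause 7: 1 positive.
Total positive literal occurrences = 9.

9


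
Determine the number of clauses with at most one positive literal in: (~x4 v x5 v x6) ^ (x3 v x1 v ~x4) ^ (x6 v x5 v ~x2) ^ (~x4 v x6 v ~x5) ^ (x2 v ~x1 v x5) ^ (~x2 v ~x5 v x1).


A Horn clause has at most one positive literal.
Clause 1: 2 positive lit(s) -> not Horn
Clause 2: 2 positive lit(s) -> not Horn
Clause 3: 2 positive lit(s) -> not Horn
Clause 4: 1 positive lit(s) -> Horn
Clause 5: 2 positive lit(s) -> not Horn
Clause 6: 1 positive lit(s) -> Horn
Total Horn clauses = 2.

2


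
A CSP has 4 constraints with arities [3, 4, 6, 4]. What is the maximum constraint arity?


The arities are: 3, 4, 6, 4.
Scan for the maximum value.
Maximum arity = 6.

6


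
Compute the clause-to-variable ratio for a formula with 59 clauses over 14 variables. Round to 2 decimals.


Clause-to-variable ratio = clauses / variables.
59 / 14 = 4.21.

4.21


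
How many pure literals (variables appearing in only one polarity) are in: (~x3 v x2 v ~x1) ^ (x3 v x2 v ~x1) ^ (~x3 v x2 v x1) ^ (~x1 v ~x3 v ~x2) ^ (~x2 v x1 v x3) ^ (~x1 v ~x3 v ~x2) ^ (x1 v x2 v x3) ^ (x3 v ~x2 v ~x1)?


A pure literal appears in only one polarity across all clauses.
No pure literals found.
Count = 0.

0


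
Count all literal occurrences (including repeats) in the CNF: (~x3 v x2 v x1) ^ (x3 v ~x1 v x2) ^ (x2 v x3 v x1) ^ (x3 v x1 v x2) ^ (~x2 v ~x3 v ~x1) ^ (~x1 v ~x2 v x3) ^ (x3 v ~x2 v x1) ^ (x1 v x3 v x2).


Clause lengths: 3, 3, 3, 3, 3, 3, 3, 3.
Sum = 3 + 3 + 3 + 3 + 3 + 3 + 3 + 3 = 24.

24


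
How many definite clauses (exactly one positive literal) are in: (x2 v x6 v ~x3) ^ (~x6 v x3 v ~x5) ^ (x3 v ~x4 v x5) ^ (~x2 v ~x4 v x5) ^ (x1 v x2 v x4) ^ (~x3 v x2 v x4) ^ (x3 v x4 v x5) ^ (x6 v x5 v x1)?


A definite clause has exactly one positive literal.
Clause 1: 2 positive -> not definite
Clause 2: 1 positive -> definite
Clause 3: 2 positive -> not definite
Clause 4: 1 positive -> definite
Clause 5: 3 positive -> not definite
Clause 6: 2 positive -> not definite
Clause 7: 3 positive -> not definite
Clause 8: 3 positive -> not definite
Definite clause count = 2.

2
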